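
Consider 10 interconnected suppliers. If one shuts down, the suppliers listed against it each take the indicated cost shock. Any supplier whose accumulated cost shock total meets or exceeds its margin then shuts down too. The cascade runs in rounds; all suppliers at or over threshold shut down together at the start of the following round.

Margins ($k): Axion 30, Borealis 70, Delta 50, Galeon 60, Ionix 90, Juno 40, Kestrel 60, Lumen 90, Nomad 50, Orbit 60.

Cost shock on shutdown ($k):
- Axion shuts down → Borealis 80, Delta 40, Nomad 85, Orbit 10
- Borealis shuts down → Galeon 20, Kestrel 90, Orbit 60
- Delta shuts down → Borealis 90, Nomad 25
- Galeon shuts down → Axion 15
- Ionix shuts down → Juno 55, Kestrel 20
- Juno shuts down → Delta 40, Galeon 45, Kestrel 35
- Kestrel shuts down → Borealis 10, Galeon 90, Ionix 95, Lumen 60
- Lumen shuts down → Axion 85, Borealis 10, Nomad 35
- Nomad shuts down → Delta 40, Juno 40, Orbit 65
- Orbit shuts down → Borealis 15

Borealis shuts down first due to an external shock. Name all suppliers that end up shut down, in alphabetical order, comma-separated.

Round 1 — Borealis shuts down (initial).
  Galeon: +20 → 20 < 60
  Kestrel: +90 → 90 ≥ 60
  Orbit: +60 → 60 ≥ 60
Round 2 — Kestrel, Orbit shut down.
  Galeon: +90 → 110 ≥ 60
  Ionix: +95 → 95 ≥ 90
  Lumen: +60 → 60 < 90
Round 3 — Galeon, Ionix shut down.
  Axion: +15 → 15 < 30
  Juno: +55 → 55 ≥ 40
Round 4 — Juno shuts down.
  Delta: +40 → 40 < 50
No further shutdowns.

Borealis, Galeon, Ionix, Juno, Kestrel, Orbit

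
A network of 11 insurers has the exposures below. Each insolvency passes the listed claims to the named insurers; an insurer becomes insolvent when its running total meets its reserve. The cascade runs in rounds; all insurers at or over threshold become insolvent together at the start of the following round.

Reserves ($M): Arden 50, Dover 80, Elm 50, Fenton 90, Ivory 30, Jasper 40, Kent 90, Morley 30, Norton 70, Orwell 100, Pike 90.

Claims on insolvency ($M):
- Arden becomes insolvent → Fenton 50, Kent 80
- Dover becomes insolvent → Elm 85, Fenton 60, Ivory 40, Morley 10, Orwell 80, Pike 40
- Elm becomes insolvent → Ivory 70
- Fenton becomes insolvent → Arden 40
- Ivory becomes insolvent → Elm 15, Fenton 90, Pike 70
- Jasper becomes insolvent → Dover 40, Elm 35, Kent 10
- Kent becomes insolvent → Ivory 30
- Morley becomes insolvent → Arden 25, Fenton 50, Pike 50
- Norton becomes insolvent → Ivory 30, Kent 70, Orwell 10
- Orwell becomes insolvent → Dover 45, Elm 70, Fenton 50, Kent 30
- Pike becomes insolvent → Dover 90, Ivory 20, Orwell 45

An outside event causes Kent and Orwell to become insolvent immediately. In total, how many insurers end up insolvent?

5

Round 1 — Kent, Orwell become insolvent (initial).
  Dover: +45 → 45 < 80
  Elm: +70 → 70 ≥ 50
  Fenton: +50 → 50 < 90
  Ivory: +30 → 30 ≥ 30
Round 2 — Elm, Ivory become insolvent.
  Fenton: +90 → 140 ≥ 90
  Pike: +70 → 70 < 90
Round 3 — Fenton becomes insolvent.
  Arden: +40 → 40 < 50
No further insolvencies.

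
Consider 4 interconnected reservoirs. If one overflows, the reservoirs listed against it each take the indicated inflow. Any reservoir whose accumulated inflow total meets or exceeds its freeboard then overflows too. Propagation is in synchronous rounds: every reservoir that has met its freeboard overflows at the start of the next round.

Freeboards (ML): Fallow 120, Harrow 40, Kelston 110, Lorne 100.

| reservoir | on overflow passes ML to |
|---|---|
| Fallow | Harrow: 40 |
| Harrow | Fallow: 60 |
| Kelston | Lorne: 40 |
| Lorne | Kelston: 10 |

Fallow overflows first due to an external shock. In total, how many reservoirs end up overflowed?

Round 1 — Fallow overflows (initial).
  Harrow: +40 → 40 ≥ 40
Round 2 — Harrow overflows.
No further overflows.

2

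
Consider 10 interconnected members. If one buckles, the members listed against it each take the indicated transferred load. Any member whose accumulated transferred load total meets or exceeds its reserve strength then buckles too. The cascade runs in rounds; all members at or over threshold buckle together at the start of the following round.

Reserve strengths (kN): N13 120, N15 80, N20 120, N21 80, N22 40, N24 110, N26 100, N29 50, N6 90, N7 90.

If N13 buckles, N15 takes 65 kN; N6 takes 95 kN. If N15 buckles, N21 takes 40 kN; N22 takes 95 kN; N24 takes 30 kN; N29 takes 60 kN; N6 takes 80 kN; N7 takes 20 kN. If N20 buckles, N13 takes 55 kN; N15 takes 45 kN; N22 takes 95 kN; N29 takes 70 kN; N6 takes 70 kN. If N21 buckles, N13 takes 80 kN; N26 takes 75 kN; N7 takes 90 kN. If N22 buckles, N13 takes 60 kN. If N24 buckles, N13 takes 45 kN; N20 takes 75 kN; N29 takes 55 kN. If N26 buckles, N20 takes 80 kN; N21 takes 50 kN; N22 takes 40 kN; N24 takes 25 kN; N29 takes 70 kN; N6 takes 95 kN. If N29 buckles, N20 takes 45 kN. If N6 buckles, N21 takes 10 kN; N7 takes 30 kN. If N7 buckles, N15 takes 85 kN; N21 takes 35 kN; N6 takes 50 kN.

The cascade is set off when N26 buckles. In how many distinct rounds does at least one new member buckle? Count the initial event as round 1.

Round 1 — N26 buckles (initial).
  N20: +80 → 80 < 120
  N21: +50 → 50 < 80
  N22: +40 → 40 ≥ 40
  N24: +25 → 25 < 110
  N29: +70 → 70 ≥ 50
  N6: +95 → 95 ≥ 90
Round 2 — N22, N29, N6 buckle.
  N13: +60 → 60 < 120
  N20: +45 → 125 ≥ 120
  N21: +10 → 60 < 80
  N7: +30 → 30 < 90
Round 3 — N20 buckles.
  N13: +55 → 115 < 120
  N15: +45 → 45 < 80
No further bucklings.

3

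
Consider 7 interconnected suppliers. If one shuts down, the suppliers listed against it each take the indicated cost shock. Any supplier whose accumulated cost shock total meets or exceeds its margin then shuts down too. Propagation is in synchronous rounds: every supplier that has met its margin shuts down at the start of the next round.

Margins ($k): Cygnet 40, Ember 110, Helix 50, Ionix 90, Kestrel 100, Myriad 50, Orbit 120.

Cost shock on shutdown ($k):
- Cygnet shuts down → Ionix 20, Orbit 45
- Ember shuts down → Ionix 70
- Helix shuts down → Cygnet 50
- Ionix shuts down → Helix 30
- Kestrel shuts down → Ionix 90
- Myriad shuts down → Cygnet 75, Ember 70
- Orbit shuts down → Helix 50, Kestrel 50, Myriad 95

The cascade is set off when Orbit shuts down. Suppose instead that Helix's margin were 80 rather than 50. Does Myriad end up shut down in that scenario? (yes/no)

yes

With Helix's margin at 80:
Round 1 — Orbit shuts down (initial).
  Helix: +50 → 50 < 80
  Kestrel: +50 → 50 < 100
  Myriad: +95 → 95 ≥ 50
Round 2 — Myriad shuts down.
  Cygnet: +75 → 75 ≥ 40
  Ember: +70 → 70 < 110
Round 3 — Cygnet shuts down.
  Ionix: +20 → 20 < 90
No further shutdowns.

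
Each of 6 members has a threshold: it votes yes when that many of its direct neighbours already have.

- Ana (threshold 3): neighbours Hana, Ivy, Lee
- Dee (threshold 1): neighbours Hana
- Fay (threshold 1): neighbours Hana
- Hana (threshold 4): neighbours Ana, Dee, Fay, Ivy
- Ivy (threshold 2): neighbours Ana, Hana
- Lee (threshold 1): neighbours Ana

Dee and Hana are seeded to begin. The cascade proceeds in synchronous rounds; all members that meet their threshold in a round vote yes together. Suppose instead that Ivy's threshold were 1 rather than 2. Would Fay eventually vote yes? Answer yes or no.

yes

With Ivy's threshold at 1:
Round 1 — Dee, Hana vote yes (initial).
Round 2 — checking thresholds:
  Ana: 1 of 3 neighbours < 3, not yet.
  Fay: 1 of 1 neighbours ≥ 1, votes yes.
  Ivy: 1 of 2 neighbours ≥ 1, votes yes.
Round 3 — no new yes votes; cascade stops.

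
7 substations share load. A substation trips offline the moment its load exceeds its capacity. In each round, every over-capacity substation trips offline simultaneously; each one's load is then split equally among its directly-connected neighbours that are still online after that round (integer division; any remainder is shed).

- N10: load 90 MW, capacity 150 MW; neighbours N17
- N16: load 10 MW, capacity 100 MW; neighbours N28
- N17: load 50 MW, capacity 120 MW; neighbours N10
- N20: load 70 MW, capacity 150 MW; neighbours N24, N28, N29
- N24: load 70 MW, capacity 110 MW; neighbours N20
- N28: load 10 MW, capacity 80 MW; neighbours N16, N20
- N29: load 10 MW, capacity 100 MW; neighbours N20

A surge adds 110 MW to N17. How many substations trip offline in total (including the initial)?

Round 1 — N17 at 160 > 120. N17 trips offline.
  N17 sheds 160 MW to N10: 160 each.
    N10: 90+160 = 250 > 150
Round 2 — N10 trips offline.
  N10 sheds 250 MW: no online neighbours, lost.
No further trips.

2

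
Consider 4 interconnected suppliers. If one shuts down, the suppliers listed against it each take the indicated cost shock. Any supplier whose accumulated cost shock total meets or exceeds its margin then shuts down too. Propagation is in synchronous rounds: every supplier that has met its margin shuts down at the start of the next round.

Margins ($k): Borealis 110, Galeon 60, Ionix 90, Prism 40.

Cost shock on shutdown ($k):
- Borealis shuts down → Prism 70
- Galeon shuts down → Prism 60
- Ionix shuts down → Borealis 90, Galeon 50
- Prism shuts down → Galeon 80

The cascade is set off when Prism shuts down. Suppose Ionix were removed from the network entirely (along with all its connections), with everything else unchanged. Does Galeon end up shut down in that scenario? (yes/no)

With Ionix removed:
Round 1 — Prism shuts down (initial).
  Galeon: +80 → 80 ≥ 60
Round 2 — Galeon shuts down.
No further shutdowns.

yes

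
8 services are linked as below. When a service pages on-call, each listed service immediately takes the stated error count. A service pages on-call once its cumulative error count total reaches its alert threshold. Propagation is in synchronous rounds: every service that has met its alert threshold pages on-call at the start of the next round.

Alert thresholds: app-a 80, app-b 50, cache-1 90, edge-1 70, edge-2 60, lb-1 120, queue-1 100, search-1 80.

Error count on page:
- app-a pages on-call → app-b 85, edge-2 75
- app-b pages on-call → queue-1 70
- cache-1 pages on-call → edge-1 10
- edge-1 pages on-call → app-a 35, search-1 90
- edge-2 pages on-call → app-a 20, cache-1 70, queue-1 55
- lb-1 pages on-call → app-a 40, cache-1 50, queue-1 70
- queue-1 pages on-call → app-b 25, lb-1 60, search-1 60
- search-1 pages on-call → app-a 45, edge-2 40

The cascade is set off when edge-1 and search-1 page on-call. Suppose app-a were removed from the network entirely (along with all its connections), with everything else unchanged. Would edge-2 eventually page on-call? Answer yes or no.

With app-a removed:
Round 1 — edge-1, search-1 page on-call (initial).
  edge-2: +40 → 40 < 60
No further pages.

no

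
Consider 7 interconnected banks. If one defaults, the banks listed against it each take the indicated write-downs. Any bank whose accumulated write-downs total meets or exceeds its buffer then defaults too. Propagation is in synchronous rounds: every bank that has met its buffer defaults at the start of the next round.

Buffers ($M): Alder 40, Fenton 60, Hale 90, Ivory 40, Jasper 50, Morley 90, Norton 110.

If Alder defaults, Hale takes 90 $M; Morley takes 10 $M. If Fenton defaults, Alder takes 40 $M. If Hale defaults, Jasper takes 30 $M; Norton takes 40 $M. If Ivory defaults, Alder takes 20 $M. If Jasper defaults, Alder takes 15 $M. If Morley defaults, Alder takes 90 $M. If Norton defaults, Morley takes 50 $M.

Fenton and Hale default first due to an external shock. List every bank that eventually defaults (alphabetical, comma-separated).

Alder, Fenton, Hale

Round 1 — Fenton, Hale default (initial).
  Alder: +40 → 40 ≥ 40
  Jasper: +30 → 30 < 50
  Norton: +40 → 40 < 110
Round 2 — Alder defaults.
  Morley: +10 → 10 < 90
No further defaults.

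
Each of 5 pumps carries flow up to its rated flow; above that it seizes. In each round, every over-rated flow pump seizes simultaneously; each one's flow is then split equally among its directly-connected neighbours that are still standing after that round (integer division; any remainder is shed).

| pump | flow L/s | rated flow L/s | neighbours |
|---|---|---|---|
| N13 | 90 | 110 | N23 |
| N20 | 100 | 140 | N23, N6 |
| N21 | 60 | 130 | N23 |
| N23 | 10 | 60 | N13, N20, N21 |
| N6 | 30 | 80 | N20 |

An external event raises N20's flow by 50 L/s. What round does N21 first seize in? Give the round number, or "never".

never

Round 1 — N20 at 150 > 140. N20 seizes.
  N20 sheds 150 L/s to N23, N6: 75 each.
    N23: 10+75 = 85 > 60
    N6: 30+75 = 105 > 80
Round 2 — N23, N6 seize.
  N23 sheds 85 L/s to N13, N21: 42 each (1 lost).
    N13: 90+42 = 132 > 110
    N21: 60+42 = 102 ≤ 130
  N6 sheds 105 L/s: no online neighbours, lost.
Round 3 — N13 seizes.
  N13 sheds 132 L/s: no online neighbours, lost.
No further seizures.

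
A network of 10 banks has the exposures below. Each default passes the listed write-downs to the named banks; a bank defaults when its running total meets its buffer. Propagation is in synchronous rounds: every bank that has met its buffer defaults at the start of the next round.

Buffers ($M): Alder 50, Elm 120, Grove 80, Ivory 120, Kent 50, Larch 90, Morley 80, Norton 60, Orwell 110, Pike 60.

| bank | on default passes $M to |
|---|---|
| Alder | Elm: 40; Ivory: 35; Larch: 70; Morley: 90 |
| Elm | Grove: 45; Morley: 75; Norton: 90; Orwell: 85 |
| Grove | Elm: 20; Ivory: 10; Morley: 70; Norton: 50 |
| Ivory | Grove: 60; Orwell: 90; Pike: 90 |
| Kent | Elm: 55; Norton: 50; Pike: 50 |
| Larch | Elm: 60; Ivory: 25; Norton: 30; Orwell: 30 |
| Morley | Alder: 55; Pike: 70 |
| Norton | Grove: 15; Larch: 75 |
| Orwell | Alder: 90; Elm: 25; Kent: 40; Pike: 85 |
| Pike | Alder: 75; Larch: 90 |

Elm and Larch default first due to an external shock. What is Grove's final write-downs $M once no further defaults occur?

60

Round 1 — Elm, Larch default (initial).
  Grove: +45 → 45 < 80
  Ivory: +25 → 25 < 120
  Morley: +75 → 75 < 80
  Norton: +90+30 → 120 ≥ 60
  Orwell: +85+30 → 115 ≥ 110
Round 2 — Norton, Orwell default.
  Alder: +90 → 90 ≥ 50
  Grove: +15 → 60 < 80
  Kent: +40 → 40 < 50
  Pike: +85 → 85 ≥ 60
Round 3 — Alder, Pike default.
  Ivory: +35 → 60 < 120
  Morley: +90 → 165 ≥ 80
Round 4 — Morley defaults.
No further defaults.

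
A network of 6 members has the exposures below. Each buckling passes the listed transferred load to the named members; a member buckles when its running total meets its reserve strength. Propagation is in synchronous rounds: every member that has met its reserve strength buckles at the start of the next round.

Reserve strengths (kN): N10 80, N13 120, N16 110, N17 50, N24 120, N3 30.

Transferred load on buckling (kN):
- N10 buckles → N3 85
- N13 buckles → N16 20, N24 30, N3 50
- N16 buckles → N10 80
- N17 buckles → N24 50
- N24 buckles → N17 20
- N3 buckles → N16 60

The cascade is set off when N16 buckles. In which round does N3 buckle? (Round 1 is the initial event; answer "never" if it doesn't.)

Round 1 — N16 buckles (initial).
  N10: +80 → 80 ≥ 80
Round 2 — N10 buckles.
  N3: +85 → 85 ≥ 30
Round 3 — N3 buckles.
No further bucklings.

3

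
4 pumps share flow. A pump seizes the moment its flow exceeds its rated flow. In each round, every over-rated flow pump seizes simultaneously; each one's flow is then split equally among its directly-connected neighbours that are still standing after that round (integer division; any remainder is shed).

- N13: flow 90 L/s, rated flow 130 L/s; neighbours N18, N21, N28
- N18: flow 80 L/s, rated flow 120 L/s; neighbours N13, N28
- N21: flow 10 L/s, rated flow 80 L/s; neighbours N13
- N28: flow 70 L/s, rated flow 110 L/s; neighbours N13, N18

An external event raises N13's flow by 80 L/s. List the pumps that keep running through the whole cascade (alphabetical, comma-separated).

Round 1 — N13 at 170 > 130. N13 seizes.
  N13 sheds 170 L/s to N18, N21, N28: 56 each (2 lost).
    N18: 80+56 = 136 > 120
    N21: 10+56 = 66 ≤ 80
    N28: 70+56 = 126 > 110
Round 2 — N18, N28 seize.
  N18 sheds 136 L/s: no online neighbours, lost.
  N28 sheds 126 L/s: no online neighbours, lost.
No further seizures.

N21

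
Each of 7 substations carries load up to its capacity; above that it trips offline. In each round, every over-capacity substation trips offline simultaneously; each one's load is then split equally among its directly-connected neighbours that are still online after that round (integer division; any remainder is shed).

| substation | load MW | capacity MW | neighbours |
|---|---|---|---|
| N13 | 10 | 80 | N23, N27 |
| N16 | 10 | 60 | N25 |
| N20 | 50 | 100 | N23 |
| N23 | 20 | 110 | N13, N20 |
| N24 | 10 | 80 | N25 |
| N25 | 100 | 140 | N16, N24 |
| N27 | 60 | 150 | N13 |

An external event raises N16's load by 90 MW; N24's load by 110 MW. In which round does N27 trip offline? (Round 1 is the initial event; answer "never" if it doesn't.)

never

Round 1 — N16 at 100 > 60; N24 at 120 > 80. N16, N24 trip offline.
  N16 sheds 100 MW to N25: 100 each.
    N25: 100+100 = 200 > 140
  N24 sheds 120 MW to N25: 120 each.
    N25: 200+120 = 320 > 140
Round 2 — N25 trips offline.
  N25 sheds 320 MW: no online neighbours, lost.
No further trips.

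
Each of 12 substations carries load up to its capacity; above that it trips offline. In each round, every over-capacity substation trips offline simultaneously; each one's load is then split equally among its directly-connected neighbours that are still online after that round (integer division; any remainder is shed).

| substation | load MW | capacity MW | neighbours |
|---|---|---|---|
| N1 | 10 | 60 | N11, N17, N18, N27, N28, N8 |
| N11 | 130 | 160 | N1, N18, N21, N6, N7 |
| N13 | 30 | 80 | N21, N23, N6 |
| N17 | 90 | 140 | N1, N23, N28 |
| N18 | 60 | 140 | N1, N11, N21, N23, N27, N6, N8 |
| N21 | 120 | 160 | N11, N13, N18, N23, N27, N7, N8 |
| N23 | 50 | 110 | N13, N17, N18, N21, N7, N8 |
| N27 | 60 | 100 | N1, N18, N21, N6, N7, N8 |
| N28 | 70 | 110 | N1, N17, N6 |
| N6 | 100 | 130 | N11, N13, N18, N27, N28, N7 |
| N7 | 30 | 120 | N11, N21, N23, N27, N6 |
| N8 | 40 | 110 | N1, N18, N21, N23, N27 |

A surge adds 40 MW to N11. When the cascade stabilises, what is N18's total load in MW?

Round 1 — N11 at 170 > 160. N11 trips offline.
  N11 sheds 170 MW to N1, N18, N21, N6, N7: 34 each.
    N1: 10+34 = 44 ≤ 60
    N18: 60+34 = 94 ≤ 140
    N21: 120+34 = 154 ≤ 160
    N6: 100+34 = 134 > 130
    N7: 30+34 = 64 ≤ 120
Round 2 — N6 trips offline.
  N6 sheds 134 MW to N13, N18, N27, N28, N7: 26 each (4 lost).
    N13: 30+26 = 56 ≤ 80
    N18: 94+26 = 120 ≤ 140
    N27: 60+26 = 86 ≤ 100
    N28: 70+26 = 96 ≤ 110
    N7: 64+26 = 90 ≤ 120
No further trips.

120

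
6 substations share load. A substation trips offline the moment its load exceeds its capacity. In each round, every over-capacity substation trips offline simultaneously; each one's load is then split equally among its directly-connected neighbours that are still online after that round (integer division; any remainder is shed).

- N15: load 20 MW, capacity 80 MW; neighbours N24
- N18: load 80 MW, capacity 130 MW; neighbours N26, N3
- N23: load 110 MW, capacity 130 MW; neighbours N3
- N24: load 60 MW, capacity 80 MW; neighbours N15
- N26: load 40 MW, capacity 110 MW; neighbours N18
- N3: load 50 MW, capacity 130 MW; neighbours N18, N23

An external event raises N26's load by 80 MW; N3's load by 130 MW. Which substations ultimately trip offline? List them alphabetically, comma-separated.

Round 1 — N26 at 120 > 110; N3 at 180 > 130. N26, N3 trip offline.
  N26 sheds 120 MW to N18: 120 each.
    N18: 80+120 = 200 > 130
  N3 sheds 180 MW to N18, N23: 90 each.
    N18: 200+90 = 290 > 130
    N23: 110+90 = 200 > 130
Round 2 — N18, N23 trip offline.
  N18 sheds 290 MW: no online neighbours, lost.
  N23 sheds 200 MW: no online neighbours, lost.
No further trips.

N18, N23, N26, N3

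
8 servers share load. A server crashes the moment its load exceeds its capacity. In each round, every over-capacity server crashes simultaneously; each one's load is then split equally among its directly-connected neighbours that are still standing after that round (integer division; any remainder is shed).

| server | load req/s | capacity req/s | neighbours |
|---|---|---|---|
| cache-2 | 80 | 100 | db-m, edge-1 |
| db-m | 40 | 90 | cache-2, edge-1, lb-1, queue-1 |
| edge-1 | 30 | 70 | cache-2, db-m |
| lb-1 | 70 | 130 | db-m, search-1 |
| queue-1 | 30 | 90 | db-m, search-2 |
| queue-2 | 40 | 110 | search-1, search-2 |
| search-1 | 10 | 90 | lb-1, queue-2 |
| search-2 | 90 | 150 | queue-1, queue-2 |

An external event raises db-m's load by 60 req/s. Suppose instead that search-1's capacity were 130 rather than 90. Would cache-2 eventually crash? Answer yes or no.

yes

With search-1's capacity at 130:
Round 1 — db-m at 100 > 90. db-m crashes.
  db-m sheds 100 req/s to cache-2, edge-1, lb-1, queue-1: 25 each.
    cache-2: 80+25 = 105 > 100
    edge-1: 30+25 = 55 ≤ 70
    lb-1: 70+25 = 95 ≤ 130
    queue-1: 30+25 = 55 ≤ 90
Round 2 — cache-2 crashes.
  cache-2 sheds 105 req/s to edge-1: 105 each.
    edge-1: 55+105 = 160 > 70
Round 3 — edge-1 crashes.
  edge-1 sheds 160 req/s: no online neighbours, lost.
No further crashes.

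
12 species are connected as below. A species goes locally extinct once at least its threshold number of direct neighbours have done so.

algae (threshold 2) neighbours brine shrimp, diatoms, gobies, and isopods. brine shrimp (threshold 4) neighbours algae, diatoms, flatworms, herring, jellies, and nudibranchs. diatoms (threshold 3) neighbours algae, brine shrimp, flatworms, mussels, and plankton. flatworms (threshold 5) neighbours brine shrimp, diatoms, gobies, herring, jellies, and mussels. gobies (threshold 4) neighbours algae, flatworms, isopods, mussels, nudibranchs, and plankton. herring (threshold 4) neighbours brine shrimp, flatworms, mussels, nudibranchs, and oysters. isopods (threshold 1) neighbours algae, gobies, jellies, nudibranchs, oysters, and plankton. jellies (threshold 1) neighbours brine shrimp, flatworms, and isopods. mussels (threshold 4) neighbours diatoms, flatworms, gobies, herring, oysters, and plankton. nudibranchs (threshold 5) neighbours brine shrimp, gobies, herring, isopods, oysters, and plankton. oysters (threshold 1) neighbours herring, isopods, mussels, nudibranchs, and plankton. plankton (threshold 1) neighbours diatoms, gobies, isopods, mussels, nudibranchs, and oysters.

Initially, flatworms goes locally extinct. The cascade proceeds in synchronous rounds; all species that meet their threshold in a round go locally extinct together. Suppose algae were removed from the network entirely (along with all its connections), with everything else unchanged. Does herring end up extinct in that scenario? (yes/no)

With algae removed:
Round 1 — flatworms goes locally extinct (initial).
Round 2 — checking thresholds:
  brine shrimp: 1 of 5 neighbours < 4, below threshold.
  diatoms: 1 of 4 neighbours < 3, below threshold.
  gobies: 1 of 5 neighbours < 4, below threshold.
  herring: 1 of 5 neighbours < 4, below threshold.
  jellies: 1 of 3 neighbours ≥ 1, goes locally extinct.
  mussels: 1 of 6 neighbours < 4, below threshold.
Round 3 — checking thresholds:
  brine shrimp: 2 of 5 neighbours < 4, below threshold.
  diatoms: 1 of 4 neighbours < 3, below threshold.
  gobies: 1 of 5 neighbours < 4, below threshold.
  herring: 1 of 5 neighbours < 4, below threshold.
  isopods: 1 of 5 neighbours ≥ 1, goes locally extinct.
  mussels: 1 of 6 neighbours < 4, below threshold.
Round 4 — checking thresholds:
  brine shrimp: 2 of 5 neighbours < 4, below threshold.
  diatoms: 1 of 4 neighbours < 3, below threshold.
  gobies: 2 of 5 neighbours < 4, below threshold.
  herring: 1 of 5 neighbours < 4, below threshold.
  mussels: 1 of 6 neighbours < 4, below threshold.
  nudibranchs: 1 of 6 neighbours < 5, below threshold.
  oysters: 1 of 5 neighbours ≥ 1, goes locally extinct.
  plankton: 1 of 6 neighbours ≥ 1, goes locally extinct.
Round 5 — no new extinctions; cascade stops.

no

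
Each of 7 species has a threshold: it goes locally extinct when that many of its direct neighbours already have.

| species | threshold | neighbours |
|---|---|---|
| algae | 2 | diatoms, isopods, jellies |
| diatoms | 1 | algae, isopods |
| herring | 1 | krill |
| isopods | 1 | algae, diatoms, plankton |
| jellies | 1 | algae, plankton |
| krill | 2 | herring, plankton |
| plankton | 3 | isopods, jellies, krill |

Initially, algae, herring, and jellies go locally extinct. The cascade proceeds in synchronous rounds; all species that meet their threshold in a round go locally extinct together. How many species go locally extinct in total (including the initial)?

5

Round 1 — algae, herring, jellies go locally extinct (initial).
Round 2 — checking thresholds:
  diatoms: 1 of 2 neighbours ≥ 1, goes locally extinct.
  isopods: 1 of 3 neighbours ≥ 1, goes locally extinct.
  krill: 1 of 2 neighbours < 2, below threshold.
  plankton: 1 of 3 neighbours < 3, below threshold.
Round 3 — no new extinctions; cascade stops.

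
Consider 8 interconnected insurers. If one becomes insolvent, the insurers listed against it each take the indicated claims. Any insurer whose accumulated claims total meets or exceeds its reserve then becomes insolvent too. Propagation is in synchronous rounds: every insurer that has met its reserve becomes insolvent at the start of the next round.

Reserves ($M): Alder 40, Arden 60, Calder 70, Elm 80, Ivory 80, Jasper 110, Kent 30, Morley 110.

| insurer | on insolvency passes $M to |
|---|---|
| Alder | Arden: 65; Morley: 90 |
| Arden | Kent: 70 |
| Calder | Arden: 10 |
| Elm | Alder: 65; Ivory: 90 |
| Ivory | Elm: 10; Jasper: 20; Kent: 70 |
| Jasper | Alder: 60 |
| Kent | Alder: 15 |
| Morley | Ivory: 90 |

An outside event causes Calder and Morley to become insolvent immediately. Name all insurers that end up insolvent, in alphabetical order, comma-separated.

Calder, Ivory, Kent, Morley

Round 1 — Calder, Morley become insolvent (initial).
  Arden: +10 → 10 < 60
  Ivory: +90 → 90 ≥ 80
Round 2 — Ivory becomes insolvent.
  Elm: +10 → 10 < 80
  Jasper: +20 → 20 < 110
  Kent: +70 → 70 ≥ 30
Round 3 — Kent becomes insolvent.
  Alder: +15 → 15 < 40
No further insolvencies.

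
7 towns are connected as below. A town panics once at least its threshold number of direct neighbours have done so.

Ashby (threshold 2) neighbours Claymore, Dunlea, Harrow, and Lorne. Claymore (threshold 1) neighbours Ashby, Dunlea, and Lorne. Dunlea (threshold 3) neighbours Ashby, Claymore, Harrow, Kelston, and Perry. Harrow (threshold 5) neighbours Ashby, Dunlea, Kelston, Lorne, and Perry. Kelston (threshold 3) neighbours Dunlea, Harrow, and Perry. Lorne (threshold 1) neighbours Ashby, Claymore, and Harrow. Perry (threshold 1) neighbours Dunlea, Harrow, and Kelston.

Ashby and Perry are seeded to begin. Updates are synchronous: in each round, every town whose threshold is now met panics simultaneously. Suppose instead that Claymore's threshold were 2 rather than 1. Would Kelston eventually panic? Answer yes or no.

With Claymore's threshold at 2:
Round 1 — Ashby, Perry panic (initial).
Round 2 — checking thresholds:
  Claymore: 1 of 3 neighbours < 2, holds.
  Dunlea: 2 of 5 neighbours < 3, holds.
  Harrow: 2 of 5 neighbours < 5, holds.
  Kelston: 1 of 3 neighbours < 3, holds.
  Lorne: 1 of 3 neighbours ≥ 1, panics.
Round 3 — checking thresholds:
  Claymore: 2 of 3 neighbours ≥ 2, panics.
  Dunlea: 2 of 5 neighbours < 3, holds.
  Harrow: 3 of 5 neighbours < 5, holds.
  Kelston: 1 of 3 neighbours < 3, holds.
Round 4 — checking thresholds:
  Dunlea: 3 of 5 neighbours ≥ 3, panics.
  Harrow: 3 of 5 neighbours < 5, holds.
  Kelston: 1 of 3 neighbours < 3, holds.
Round 5 — no new panics; cascade stops.

no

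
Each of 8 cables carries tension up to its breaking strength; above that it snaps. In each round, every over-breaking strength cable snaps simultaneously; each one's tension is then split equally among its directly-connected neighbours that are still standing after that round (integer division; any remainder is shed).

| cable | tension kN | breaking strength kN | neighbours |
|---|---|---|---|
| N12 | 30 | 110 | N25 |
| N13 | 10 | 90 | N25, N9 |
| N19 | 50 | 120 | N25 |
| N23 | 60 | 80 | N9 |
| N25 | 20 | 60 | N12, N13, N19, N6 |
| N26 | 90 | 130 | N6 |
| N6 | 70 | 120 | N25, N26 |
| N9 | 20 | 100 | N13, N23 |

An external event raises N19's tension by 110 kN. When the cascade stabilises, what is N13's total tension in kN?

Round 1 — N19 at 160 > 120. N19 snaps.
  N19 sheds 160 kN to N25: 160 each.
    N25: 20+160 = 180 > 60
Round 2 — N25 snaps.
  N25 sheds 180 kN to N12, N13, N6: 60 each.
    N12: 30+60 = 90 ≤ 110
    N13: 10+60 = 70 ≤ 90
    N6: 70+60 = 130 > 120
Round 3 — N6 snaps.
  N6 sheds 130 kN to N26: 130 each.
    N26: 90+130 = 220 > 130
Round 4 — N26 snaps.
  N26 sheds 220 kN: no online neighbours, lost.
No further breaks.

70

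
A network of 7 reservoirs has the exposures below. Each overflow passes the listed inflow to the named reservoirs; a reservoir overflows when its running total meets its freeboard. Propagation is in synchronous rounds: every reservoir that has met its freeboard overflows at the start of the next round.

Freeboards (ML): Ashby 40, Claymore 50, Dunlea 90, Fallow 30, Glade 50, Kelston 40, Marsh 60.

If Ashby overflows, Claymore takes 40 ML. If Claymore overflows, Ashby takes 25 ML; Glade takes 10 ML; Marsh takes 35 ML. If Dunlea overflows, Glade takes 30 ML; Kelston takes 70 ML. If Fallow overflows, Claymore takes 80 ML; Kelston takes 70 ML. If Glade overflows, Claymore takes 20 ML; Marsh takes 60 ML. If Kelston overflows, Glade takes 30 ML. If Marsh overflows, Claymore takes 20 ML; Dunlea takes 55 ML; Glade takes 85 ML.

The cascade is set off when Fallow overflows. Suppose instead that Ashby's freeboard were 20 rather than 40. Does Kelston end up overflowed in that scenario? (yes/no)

yes

With Ashby's freeboard at 20:
Round 1 — Fallow overflows (initial).
  Claymore: +80 → 80 ≥ 50
  Kelston: +70 → 70 ≥ 40
Round 2 — Claymore, Kelston overflow.
  Ashby: +25 → 25 ≥ 20
  Glade: +10+30 → 40 < 50
  Marsh: +35 → 35 < 60
Round 3 — Ashby overflows.
No further overflows.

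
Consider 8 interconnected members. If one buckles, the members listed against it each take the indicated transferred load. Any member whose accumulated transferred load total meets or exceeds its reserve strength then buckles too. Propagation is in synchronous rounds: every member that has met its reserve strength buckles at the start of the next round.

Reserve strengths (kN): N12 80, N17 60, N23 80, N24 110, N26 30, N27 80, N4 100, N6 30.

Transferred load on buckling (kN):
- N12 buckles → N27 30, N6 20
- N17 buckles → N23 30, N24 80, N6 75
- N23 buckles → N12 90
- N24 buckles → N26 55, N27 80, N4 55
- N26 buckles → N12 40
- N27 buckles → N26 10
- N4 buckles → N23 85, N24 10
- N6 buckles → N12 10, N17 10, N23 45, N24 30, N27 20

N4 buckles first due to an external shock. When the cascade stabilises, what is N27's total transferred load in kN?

Round 1 — N4 buckles (initial).
  N23: +85 → 85 ≥ 80
  N24: +10 → 10 < 110
Round 2 — N23 buckles.
  N12: +90 → 90 ≥ 80
Round 3 — N12 buckles.
  N27: +30 → 30 < 80
  N6: +20 → 20 < 30
No further bucklings.

30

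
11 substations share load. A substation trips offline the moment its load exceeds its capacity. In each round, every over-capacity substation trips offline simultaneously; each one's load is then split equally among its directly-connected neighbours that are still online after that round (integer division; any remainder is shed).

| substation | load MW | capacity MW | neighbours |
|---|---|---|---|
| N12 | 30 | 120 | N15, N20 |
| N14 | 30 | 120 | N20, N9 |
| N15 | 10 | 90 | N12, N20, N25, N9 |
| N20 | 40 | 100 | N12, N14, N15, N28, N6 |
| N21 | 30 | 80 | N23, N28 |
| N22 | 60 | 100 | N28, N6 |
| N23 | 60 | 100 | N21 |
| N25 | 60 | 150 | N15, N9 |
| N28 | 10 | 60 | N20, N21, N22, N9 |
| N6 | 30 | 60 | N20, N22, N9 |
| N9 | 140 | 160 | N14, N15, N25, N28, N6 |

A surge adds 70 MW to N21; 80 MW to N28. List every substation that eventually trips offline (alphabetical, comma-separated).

N20, N21, N22, N23, N28, N6, N9

Round 1 — N21 at 100 > 80; N28 at 90 > 60. N21, N28 trip offline.
  N21 sheds 100 MW to N23: 100 each.
    N23: 60+100 = 160 > 100
  N28 sheds 90 MW to N20, N22, N9: 30 each.
    N20: 40+30 = 70 ≤ 100
    N22: 60+30 = 90 ≤ 100
    N9: 140+30 = 170 > 160
Round 2 — N23, N9 trip offline.
  N23 sheds 160 MW: no online neighbours, lost.
  N9 sheds 170 MW to N14, N15, N25, N6: 42 each (2 lost).
    N14: 30+42 = 72 ≤ 120
    N15: 10+42 = 52 ≤ 90
    N25: 60+42 = 102 ≤ 150
    N6: 30+42 = 72 > 60
Round 3 — N6 trips offline.
  N6 sheds 72 MW to N20, N22: 36 each.
    N20: 70+36 = 106 > 100
    N22: 90+36 = 126 > 100
Round 4 — N20, N22 trip offline.
  N20 sheds 106 MW to N12, N14, N15: 35 each (1 lost).
    N12: 30+35 = 65 ≤ 120
    N14: 72+35 = 107 ≤ 120
    N15: 52+35 = 87 ≤ 90
  N22 sheds 126 MW: no online neighbours, lost.
No further trips.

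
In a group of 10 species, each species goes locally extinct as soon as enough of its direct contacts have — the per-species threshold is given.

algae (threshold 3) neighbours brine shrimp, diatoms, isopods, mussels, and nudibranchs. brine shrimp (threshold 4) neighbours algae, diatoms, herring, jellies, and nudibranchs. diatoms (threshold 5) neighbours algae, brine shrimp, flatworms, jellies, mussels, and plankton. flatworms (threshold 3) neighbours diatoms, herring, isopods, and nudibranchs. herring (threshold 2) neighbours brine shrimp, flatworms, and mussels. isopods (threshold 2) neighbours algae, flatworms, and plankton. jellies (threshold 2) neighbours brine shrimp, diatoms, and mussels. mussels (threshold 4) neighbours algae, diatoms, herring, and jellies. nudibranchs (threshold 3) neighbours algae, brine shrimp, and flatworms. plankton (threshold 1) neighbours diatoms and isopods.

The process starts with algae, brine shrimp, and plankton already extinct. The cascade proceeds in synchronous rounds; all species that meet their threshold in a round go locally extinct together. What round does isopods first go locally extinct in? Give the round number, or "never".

2

Round 1 — algae, brine shrimp, plankton go locally extinct (initial).
Round 2 — checking thresholds:
  diatoms: 3 of 6 neighbours < 5, below threshold.
  herring: 1 of 3 neighbours < 2, below threshold.
  isopods: 2 of 3 neighbours ≥ 2, goes locally extinct.
  jellies: 1 of 3 neighbours < 2, below threshold.
  mussels: 1 of 4 neighbours < 4, below threshold.
  nudibranchs: 2 of 3 neighbours < 3, below threshold.
Round 3 — no new extinctions; cascade stops.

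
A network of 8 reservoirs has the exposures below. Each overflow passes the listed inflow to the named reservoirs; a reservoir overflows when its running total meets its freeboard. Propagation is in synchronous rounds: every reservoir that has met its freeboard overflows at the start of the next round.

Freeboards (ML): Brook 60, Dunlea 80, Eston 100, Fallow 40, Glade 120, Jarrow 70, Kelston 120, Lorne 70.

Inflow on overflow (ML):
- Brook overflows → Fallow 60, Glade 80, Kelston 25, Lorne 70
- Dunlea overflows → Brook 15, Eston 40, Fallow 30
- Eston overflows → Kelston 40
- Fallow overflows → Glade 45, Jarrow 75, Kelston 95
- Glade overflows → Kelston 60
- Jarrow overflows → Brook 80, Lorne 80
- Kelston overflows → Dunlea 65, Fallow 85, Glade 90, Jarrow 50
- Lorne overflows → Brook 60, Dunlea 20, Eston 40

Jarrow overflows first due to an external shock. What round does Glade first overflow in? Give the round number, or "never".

Round 1 — Jarrow overflows (initial).
  Brook: +80 → 80 ≥ 60
  Lorne: +80 → 80 ≥ 70
Round 2 — Brook, Lorne overflow.
  Dunlea: +20 → 20 < 80
  Eston: +40 → 40 < 100
  Fallow: +60 → 60 ≥ 40
  Glade: +80 → 80 < 120
  Kelston: +25 → 25 < 120
Round 3 — Fallow overflows.
  Glade: +45 → 125 ≥ 120
  Kelston: +95 → 120 ≥ 120
Round 4 — Glade, Kelston overflow.
  Dunlea: +65 → 85 ≥ 80
Round 5 — Dunlea overflows.
  Eston: +40 → 80 < 100
No further overflows.

4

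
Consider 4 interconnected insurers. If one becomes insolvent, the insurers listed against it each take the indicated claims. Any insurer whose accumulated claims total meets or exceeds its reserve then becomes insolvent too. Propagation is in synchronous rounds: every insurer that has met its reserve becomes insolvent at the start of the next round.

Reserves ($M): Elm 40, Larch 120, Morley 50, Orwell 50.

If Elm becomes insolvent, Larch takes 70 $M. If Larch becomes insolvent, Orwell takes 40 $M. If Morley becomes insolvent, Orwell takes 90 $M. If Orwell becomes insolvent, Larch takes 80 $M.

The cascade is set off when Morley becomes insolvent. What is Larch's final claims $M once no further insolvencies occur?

Round 1 — Morley becomes insolvent (initial).
  Orwell: +90 → 90 ≥ 50
Round 2 — Orwell becomes insolvent.
  Larch: +80 → 80 < 120
No further insolvencies.

80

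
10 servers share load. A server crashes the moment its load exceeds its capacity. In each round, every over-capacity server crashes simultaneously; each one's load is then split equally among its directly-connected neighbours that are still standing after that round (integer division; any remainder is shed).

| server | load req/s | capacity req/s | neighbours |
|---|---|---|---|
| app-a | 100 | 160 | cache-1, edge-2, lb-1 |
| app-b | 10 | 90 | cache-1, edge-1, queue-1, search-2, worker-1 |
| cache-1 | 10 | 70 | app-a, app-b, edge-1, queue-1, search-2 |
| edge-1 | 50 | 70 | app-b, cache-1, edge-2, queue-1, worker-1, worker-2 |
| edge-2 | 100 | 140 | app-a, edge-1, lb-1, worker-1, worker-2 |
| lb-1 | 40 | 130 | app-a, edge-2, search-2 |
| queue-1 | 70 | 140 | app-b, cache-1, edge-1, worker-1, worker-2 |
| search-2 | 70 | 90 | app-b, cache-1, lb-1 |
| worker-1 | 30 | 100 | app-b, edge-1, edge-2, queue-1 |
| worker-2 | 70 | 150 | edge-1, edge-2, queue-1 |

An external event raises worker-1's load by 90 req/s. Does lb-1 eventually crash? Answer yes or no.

Round 1 — worker-1 at 120 > 100. worker-1 crashes.
  worker-1 sheds 120 req/s to app-b, edge-1, edge-2, queue-1: 30 each.
    app-b: 10+30 = 40 ≤ 90
    edge-1: 50+30 = 80 > 70
    edge-2: 100+30 = 130 ≤ 140
    queue-1: 70+30 = 100 ≤ 140
Round 2 — edge-1 crashes.
  edge-1 sheds 80 req/s to app-b, cache-1, edge-2, queue-1, worker-2: 16 each.
    app-b: 40+16 = 56 ≤ 90
    cache-1: 10+16 = 26 ≤ 70
    edge-2: 130+16 = 146 > 140
    queue-1: 100+16 = 116 ≤ 140
    worker-2: 70+16 = 86 ≤ 150
Round 3 — edge-2 crashes.
  edge-2 sheds 146 req/s to app-a, lb-1, worker-2: 48 each (2 lost).
    app-a: 100+48 = 148 ≤ 160
    lb-1: 40+48 = 88 ≤ 130
    worker-2: 86+48 = 134 ≤ 150
No further crashes.

no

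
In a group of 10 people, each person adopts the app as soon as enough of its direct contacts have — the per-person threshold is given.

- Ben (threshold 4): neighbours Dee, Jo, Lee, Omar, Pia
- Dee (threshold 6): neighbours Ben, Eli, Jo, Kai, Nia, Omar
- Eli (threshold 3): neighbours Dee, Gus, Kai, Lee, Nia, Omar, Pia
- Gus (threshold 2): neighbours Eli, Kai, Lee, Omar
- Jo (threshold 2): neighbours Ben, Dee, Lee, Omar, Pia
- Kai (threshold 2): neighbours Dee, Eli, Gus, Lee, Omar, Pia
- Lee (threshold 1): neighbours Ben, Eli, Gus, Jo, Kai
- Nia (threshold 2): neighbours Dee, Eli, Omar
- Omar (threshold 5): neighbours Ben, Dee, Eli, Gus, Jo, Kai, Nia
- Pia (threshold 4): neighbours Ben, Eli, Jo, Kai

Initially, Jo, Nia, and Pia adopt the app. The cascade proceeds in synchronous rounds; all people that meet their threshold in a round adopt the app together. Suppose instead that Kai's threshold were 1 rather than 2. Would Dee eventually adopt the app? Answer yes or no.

yes

With Kai's threshold at 1:
Round 1 — Jo, Nia, Pia adopt the app (initial).
Round 2 — checking thresholds:
  Ben: 2 of 5 neighbours < 4, not yet.
  Dee: 2 of 6 neighbours < 6, not yet.
  Eli: 2 of 7 neighbours < 3, not yet.
  Kai: 1 of 6 neighbours ≥ 1, adopts the app.
  Lee: 1 of 5 neighbours ≥ 1, adopts the app.
  Omar: 2 of 7 neighbours < 5, not yet.
Round 3 — checking thresholds:
  Ben: 3 of 5 neighbours < 4, not yet.
  Dee: 3 of 6 neighbours < 6, not yet.
  Eli: 4 of 7 neighbours ≥ 3, adopts the app.
  Gus: 2 of 4 neighbours ≥ 2, adopts the app.
  Omar: 3 of 7 neighbours < 5, not yet.
Round 4 — checking thresholds:
  Ben: 3 of 5 neighbours < 4, not yet.
  Dee: 4 of 6 neighbours < 6, not yet.
  Omar: 5 of 7 neighbours ≥ 5, adopts the app.
Round 5 — checking thresholds:
  Ben: 4 of 5 neighbours ≥ 4, adopts the app.
  Dee: 5 of 6 neighbours < 6, not yet.
Round 6 — checking thresholds:
  Dee: 6 of 6 neighbours ≥ 6, adopts the app.
Round 7 — no new adoptions; cascade stops.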